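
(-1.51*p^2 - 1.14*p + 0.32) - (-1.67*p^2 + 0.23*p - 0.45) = 0.16*p^2 - 1.37*p + 0.77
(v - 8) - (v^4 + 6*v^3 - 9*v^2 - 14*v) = -v^4 - 6*v^3 + 9*v^2 + 15*v - 8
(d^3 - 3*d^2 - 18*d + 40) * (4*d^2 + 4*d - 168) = 4*d^5 - 8*d^4 - 252*d^3 + 592*d^2 + 3184*d - 6720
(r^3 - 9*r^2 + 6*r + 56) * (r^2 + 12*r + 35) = r^5 + 3*r^4 - 67*r^3 - 187*r^2 + 882*r + 1960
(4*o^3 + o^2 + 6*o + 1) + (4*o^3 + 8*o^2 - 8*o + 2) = 8*o^3 + 9*o^2 - 2*o + 3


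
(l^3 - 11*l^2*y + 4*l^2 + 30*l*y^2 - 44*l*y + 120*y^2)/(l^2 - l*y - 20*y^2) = (l^2 - 6*l*y + 4*l - 24*y)/(l + 4*y)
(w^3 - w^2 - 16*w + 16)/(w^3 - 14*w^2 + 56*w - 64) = (w^2 + 3*w - 4)/(w^2 - 10*w + 16)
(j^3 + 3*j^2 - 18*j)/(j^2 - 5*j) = (j^2 + 3*j - 18)/(j - 5)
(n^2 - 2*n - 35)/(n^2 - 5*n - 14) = (n + 5)/(n + 2)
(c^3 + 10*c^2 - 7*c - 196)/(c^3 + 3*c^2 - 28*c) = (c + 7)/c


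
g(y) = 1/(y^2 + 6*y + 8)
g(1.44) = 0.05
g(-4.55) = 0.71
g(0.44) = 0.09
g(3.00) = 0.03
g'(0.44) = -0.06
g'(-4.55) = 1.58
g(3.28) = 0.03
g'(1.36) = -0.03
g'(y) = (-2*y - 6)/(y^2 + 6*y + 8)^2 = 2*(-y - 3)/(y^2 + 6*y + 8)^2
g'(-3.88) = 34.58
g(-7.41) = 0.05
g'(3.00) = -0.01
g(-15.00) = 0.01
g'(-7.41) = 0.03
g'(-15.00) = 0.00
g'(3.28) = -0.01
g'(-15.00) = 0.00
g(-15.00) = 0.01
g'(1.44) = -0.03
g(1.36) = 0.06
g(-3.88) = -4.43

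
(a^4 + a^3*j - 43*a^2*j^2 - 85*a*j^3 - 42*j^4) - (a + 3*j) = a^4 + a^3*j - 43*a^2*j^2 - 85*a*j^3 - a - 42*j^4 - 3*j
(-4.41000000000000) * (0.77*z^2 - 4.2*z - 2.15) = -3.3957*z^2 + 18.522*z + 9.4815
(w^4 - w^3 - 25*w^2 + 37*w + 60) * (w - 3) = w^5 - 4*w^4 - 22*w^3 + 112*w^2 - 51*w - 180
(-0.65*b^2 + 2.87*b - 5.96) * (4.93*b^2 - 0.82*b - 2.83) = -3.2045*b^4 + 14.6821*b^3 - 29.8967*b^2 - 3.2349*b + 16.8668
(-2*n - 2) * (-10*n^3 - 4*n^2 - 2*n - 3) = 20*n^4 + 28*n^3 + 12*n^2 + 10*n + 6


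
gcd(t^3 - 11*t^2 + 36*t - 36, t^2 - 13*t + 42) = t - 6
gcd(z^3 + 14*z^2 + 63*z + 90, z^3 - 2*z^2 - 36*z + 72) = z + 6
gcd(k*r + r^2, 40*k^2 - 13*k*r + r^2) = 1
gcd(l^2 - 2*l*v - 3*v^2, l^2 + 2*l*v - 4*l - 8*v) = 1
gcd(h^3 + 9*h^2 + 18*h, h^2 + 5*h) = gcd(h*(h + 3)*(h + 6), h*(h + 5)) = h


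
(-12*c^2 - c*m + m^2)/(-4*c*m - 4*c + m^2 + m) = (3*c + m)/(m + 1)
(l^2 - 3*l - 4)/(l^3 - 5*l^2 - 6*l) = (l - 4)/(l*(l - 6))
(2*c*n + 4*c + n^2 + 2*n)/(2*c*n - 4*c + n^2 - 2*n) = (n + 2)/(n - 2)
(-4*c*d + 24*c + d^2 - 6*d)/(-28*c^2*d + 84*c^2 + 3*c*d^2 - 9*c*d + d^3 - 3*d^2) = (d - 6)/(7*c*d - 21*c + d^2 - 3*d)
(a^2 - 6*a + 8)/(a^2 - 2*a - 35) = (-a^2 + 6*a - 8)/(-a^2 + 2*a + 35)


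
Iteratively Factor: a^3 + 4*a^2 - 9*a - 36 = (a + 3)*(a^2 + a - 12) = (a + 3)*(a + 4)*(a - 3)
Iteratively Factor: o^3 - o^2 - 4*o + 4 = (o - 1)*(o^2 - 4) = (o - 1)*(o + 2)*(o - 2)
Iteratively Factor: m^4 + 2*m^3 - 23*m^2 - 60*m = (m)*(m^3 + 2*m^2 - 23*m - 60) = m*(m - 5)*(m^2 + 7*m + 12) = m*(m - 5)*(m + 4)*(m + 3)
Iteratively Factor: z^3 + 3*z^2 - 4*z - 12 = (z + 3)*(z^2 - 4) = (z + 2)*(z + 3)*(z - 2)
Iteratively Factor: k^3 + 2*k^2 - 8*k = (k)*(k^2 + 2*k - 8) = k*(k - 2)*(k + 4)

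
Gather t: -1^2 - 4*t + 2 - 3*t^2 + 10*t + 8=-3*t^2 + 6*t + 9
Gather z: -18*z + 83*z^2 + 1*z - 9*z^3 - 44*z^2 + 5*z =-9*z^3 + 39*z^2 - 12*z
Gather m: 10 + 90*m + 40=90*m + 50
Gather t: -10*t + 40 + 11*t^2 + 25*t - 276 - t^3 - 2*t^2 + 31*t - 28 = -t^3 + 9*t^2 + 46*t - 264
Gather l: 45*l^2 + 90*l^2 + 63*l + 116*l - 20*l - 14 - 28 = 135*l^2 + 159*l - 42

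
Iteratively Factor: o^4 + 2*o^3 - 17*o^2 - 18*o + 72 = (o + 3)*(o^3 - o^2 - 14*o + 24) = (o - 3)*(o + 3)*(o^2 + 2*o - 8) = (o - 3)*(o + 3)*(o + 4)*(o - 2)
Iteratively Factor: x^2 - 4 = (x + 2)*(x - 2)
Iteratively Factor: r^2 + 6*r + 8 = (r + 4)*(r + 2)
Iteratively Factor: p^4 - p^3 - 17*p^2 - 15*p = (p + 1)*(p^3 - 2*p^2 - 15*p) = p*(p + 1)*(p^2 - 2*p - 15) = p*(p - 5)*(p + 1)*(p + 3)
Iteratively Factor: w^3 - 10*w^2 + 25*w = (w)*(w^2 - 10*w + 25) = w*(w - 5)*(w - 5)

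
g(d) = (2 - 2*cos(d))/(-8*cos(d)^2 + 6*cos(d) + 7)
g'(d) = (2 - 2*cos(d))*(-16*sin(d)*cos(d) + 6*sin(d))/(-8*cos(d)^2 + 6*cos(d) + 7)^2 + 2*sin(d)/(-8*cos(d)^2 + 6*cos(d) + 7) = 2*(8*cos(d)^2 - 16*cos(d) + 13)*sin(d)/(8*sin(d)^2 + 6*cos(d) - 1)^2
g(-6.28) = 0.00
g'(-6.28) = 0.00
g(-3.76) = -1.13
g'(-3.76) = 3.55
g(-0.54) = 0.05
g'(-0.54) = -0.14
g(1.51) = 0.26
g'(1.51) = 0.45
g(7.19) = 0.10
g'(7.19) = 0.17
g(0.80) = 0.08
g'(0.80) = 0.15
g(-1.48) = 0.24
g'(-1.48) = -0.41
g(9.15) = -0.63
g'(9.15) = 0.51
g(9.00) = -0.75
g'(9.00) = 1.08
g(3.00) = -0.59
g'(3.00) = 0.23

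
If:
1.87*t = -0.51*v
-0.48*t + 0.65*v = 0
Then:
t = 0.00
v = 0.00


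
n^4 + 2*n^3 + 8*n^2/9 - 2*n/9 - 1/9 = (n - 1/3)*(n + 1/3)*(n + 1)^2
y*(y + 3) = y^2 + 3*y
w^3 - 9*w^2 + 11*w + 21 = (w - 7)*(w - 3)*(w + 1)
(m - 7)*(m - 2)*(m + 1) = m^3 - 8*m^2 + 5*m + 14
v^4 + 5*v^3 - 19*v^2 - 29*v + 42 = (v - 3)*(v - 1)*(v + 2)*(v + 7)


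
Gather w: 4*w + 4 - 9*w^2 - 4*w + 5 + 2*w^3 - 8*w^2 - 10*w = 2*w^3 - 17*w^2 - 10*w + 9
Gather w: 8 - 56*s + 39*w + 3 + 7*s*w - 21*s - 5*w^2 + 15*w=-77*s - 5*w^2 + w*(7*s + 54) + 11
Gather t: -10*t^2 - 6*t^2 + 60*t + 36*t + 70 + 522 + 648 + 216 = -16*t^2 + 96*t + 1456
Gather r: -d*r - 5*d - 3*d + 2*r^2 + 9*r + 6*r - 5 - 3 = -8*d + 2*r^2 + r*(15 - d) - 8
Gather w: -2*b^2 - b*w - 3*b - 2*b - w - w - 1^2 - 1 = -2*b^2 - 5*b + w*(-b - 2) - 2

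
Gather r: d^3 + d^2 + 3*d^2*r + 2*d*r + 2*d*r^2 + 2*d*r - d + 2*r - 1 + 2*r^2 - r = d^3 + d^2 - d + r^2*(2*d + 2) + r*(3*d^2 + 4*d + 1) - 1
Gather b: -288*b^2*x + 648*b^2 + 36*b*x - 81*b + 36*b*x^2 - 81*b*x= b^2*(648 - 288*x) + b*(36*x^2 - 45*x - 81)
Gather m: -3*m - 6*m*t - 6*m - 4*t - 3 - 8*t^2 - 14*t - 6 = m*(-6*t - 9) - 8*t^2 - 18*t - 9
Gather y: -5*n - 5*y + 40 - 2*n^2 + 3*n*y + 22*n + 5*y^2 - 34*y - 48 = -2*n^2 + 17*n + 5*y^2 + y*(3*n - 39) - 8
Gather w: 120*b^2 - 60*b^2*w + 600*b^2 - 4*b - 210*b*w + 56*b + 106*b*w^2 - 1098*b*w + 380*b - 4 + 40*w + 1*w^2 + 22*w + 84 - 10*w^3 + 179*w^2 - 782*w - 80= 720*b^2 + 432*b - 10*w^3 + w^2*(106*b + 180) + w*(-60*b^2 - 1308*b - 720)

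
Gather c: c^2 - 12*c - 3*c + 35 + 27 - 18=c^2 - 15*c + 44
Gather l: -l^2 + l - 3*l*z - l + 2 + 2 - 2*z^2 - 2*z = -l^2 - 3*l*z - 2*z^2 - 2*z + 4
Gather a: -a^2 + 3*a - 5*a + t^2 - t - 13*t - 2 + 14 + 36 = -a^2 - 2*a + t^2 - 14*t + 48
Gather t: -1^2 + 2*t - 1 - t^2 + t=-t^2 + 3*t - 2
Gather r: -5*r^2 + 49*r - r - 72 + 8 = -5*r^2 + 48*r - 64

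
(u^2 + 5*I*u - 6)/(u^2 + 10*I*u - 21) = (u + 2*I)/(u + 7*I)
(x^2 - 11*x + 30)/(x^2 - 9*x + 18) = (x - 5)/(x - 3)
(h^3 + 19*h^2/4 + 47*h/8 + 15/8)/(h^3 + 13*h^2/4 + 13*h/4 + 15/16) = 2*(h + 3)/(2*h + 3)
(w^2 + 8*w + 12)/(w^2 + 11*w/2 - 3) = 2*(w + 2)/(2*w - 1)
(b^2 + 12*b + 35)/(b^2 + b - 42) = (b + 5)/(b - 6)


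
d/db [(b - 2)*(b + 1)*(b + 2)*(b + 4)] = 4*b^3 + 15*b^2 - 20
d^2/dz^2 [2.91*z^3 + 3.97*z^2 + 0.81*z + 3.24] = 17.46*z + 7.94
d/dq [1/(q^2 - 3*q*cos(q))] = (-3*q*sin(q) - 2*q + 3*cos(q))/(q^2*(q - 3*cos(q))^2)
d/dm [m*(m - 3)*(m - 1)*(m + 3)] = 4*m^3 - 3*m^2 - 18*m + 9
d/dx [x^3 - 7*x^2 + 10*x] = 3*x^2 - 14*x + 10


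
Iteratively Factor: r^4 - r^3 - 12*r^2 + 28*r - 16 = (r - 2)*(r^3 + r^2 - 10*r + 8) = (r - 2)*(r + 4)*(r^2 - 3*r + 2) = (r - 2)*(r - 1)*(r + 4)*(r - 2)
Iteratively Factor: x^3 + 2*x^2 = (x)*(x^2 + 2*x) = x^2*(x + 2)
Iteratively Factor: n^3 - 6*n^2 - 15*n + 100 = (n - 5)*(n^2 - n - 20) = (n - 5)*(n + 4)*(n - 5)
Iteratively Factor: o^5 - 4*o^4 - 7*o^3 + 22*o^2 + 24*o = (o)*(o^4 - 4*o^3 - 7*o^2 + 22*o + 24) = o*(o - 4)*(o^3 - 7*o - 6) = o*(o - 4)*(o - 3)*(o^2 + 3*o + 2) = o*(o - 4)*(o - 3)*(o + 1)*(o + 2)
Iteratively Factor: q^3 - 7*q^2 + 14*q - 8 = (q - 2)*(q^2 - 5*q + 4) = (q - 2)*(q - 1)*(q - 4)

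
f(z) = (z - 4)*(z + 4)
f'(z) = 2*z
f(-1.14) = -14.70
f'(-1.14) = -2.28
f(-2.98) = -7.12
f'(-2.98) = -5.96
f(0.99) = -15.02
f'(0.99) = 1.98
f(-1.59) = -13.47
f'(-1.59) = -3.18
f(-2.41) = -10.19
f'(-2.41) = -4.82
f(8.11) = 49.77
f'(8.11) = 16.22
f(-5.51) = 14.36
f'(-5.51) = -11.02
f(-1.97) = -12.12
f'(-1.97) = -3.94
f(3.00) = -7.00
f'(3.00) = 6.00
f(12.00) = 128.00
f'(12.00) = 24.00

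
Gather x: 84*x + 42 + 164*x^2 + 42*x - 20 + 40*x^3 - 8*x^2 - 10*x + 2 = 40*x^3 + 156*x^2 + 116*x + 24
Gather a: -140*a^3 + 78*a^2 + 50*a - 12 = -140*a^3 + 78*a^2 + 50*a - 12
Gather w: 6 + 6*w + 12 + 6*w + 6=12*w + 24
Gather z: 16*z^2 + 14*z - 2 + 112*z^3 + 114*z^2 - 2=112*z^3 + 130*z^2 + 14*z - 4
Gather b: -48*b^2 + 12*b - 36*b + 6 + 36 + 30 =-48*b^2 - 24*b + 72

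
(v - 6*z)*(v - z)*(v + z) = v^3 - 6*v^2*z - v*z^2 + 6*z^3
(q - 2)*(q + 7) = q^2 + 5*q - 14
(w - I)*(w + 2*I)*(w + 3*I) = w^3 + 4*I*w^2 - w + 6*I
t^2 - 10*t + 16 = (t - 8)*(t - 2)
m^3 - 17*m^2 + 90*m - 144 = (m - 8)*(m - 6)*(m - 3)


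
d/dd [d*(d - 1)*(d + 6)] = 3*d^2 + 10*d - 6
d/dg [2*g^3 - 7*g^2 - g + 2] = 6*g^2 - 14*g - 1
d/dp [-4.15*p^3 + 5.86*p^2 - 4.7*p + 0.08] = -12.45*p^2 + 11.72*p - 4.7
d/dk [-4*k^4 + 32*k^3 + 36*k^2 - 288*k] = -16*k^3 + 96*k^2 + 72*k - 288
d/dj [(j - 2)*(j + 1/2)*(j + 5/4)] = 3*j^2 - j/2 - 23/8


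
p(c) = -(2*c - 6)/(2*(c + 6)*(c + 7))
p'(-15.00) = 0.05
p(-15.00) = 0.25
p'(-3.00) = -0.38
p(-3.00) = 0.50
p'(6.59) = -0.00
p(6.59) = -0.02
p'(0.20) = -0.04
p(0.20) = 0.06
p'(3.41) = -0.01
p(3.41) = -0.00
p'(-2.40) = -0.22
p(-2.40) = 0.33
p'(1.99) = -0.02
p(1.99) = 0.01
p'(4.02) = -0.01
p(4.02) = -0.01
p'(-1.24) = -0.10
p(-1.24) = 0.15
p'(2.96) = -0.01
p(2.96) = 0.00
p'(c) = -1/((c + 6)*(c + 7)) + (2*c - 6)/(2*(c + 6)*(c + 7)^2) + (2*c - 6)/(2*(c + 6)^2*(c + 7))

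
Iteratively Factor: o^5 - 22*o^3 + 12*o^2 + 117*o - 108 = (o - 3)*(o^4 + 3*o^3 - 13*o^2 - 27*o + 36) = (o - 3)*(o - 1)*(o^3 + 4*o^2 - 9*o - 36) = (o - 3)*(o - 1)*(o + 3)*(o^2 + o - 12) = (o - 3)*(o - 1)*(o + 3)*(o + 4)*(o - 3)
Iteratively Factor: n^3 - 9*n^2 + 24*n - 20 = (n - 2)*(n^2 - 7*n + 10) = (n - 5)*(n - 2)*(n - 2)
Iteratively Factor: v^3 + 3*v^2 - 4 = (v + 2)*(v^2 + v - 2) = (v + 2)^2*(v - 1)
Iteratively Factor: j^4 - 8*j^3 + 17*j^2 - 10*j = (j - 5)*(j^3 - 3*j^2 + 2*j) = (j - 5)*(j - 2)*(j^2 - j) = (j - 5)*(j - 2)*(j - 1)*(j)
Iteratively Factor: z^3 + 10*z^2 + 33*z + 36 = (z + 4)*(z^2 + 6*z + 9) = (z + 3)*(z + 4)*(z + 3)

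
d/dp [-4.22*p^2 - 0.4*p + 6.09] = -8.44*p - 0.4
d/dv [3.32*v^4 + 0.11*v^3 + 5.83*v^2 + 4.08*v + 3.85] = 13.28*v^3 + 0.33*v^2 + 11.66*v + 4.08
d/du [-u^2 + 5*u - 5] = 5 - 2*u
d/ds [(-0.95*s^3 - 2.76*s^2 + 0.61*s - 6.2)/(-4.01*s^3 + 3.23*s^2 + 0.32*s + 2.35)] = (-1.77635683940025e-15*s^5 - 14.1361*s^4 + 4.2842*s^3 - 84.137*s^2 + 27.08*s + 3.4175)/(16.0801*s^6 - 25.9046*s^5 + 7.8665*s^4 - 16.7798*s^3 + 15.2834*s^2 + 1.504*s + 5.5225)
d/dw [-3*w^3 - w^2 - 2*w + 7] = -9*w^2 - 2*w - 2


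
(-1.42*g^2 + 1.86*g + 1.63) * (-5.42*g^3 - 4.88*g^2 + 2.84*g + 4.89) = 7.6964*g^5 - 3.1516*g^4 - 21.9442*g^3 - 9.6158*g^2 + 13.7246*g + 7.9707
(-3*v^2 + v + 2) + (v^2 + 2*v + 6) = -2*v^2 + 3*v + 8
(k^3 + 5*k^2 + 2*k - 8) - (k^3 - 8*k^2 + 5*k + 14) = 13*k^2 - 3*k - 22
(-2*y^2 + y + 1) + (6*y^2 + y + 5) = 4*y^2 + 2*y + 6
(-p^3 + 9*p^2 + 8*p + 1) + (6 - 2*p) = -p^3 + 9*p^2 + 6*p + 7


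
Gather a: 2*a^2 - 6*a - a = 2*a^2 - 7*a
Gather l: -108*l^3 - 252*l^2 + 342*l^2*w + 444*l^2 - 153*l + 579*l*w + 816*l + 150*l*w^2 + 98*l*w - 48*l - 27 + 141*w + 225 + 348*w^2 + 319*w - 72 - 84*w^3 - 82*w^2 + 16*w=-108*l^3 + l^2*(342*w + 192) + l*(150*w^2 + 677*w + 615) - 84*w^3 + 266*w^2 + 476*w + 126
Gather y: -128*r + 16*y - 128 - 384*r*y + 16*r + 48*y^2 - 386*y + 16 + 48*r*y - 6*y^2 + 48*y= -112*r + 42*y^2 + y*(-336*r - 322) - 112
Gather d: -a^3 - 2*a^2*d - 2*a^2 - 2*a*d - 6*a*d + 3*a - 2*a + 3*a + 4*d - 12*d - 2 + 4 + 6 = -a^3 - 2*a^2 + 4*a + d*(-2*a^2 - 8*a - 8) + 8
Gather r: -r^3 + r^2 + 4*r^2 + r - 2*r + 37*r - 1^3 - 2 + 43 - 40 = -r^3 + 5*r^2 + 36*r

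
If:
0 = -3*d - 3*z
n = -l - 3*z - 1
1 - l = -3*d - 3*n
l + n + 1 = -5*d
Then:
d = 0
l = -1/2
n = -1/2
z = 0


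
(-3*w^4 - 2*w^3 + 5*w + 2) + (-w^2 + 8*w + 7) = -3*w^4 - 2*w^3 - w^2 + 13*w + 9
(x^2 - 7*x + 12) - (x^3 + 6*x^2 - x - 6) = -x^3 - 5*x^2 - 6*x + 18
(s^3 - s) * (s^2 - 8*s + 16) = s^5 - 8*s^4 + 15*s^3 + 8*s^2 - 16*s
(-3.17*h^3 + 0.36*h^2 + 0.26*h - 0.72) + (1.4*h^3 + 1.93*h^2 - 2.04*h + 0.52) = -1.77*h^3 + 2.29*h^2 - 1.78*h - 0.2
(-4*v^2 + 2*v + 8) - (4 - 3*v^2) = -v^2 + 2*v + 4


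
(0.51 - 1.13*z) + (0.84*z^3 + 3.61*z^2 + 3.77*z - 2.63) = 0.84*z^3 + 3.61*z^2 + 2.64*z - 2.12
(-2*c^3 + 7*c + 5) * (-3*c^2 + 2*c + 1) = 6*c^5 - 4*c^4 - 23*c^3 - c^2 + 17*c + 5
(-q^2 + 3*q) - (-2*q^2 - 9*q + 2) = q^2 + 12*q - 2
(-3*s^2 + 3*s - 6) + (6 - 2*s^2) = -5*s^2 + 3*s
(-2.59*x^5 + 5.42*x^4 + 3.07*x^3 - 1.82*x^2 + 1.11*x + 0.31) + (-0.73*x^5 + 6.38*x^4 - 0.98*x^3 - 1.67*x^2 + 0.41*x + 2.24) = -3.32*x^5 + 11.8*x^4 + 2.09*x^3 - 3.49*x^2 + 1.52*x + 2.55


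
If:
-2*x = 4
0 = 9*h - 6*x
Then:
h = -4/3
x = -2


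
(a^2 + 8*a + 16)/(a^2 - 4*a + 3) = (a^2 + 8*a + 16)/(a^2 - 4*a + 3)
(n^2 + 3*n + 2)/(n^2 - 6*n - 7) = (n + 2)/(n - 7)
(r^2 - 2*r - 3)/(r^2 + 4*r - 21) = (r + 1)/(r + 7)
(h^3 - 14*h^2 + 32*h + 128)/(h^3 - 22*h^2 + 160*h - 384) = (h + 2)/(h - 6)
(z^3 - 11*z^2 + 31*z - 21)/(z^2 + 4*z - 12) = (z^3 - 11*z^2 + 31*z - 21)/(z^2 + 4*z - 12)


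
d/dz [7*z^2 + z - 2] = 14*z + 1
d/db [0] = 0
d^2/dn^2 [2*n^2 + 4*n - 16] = 4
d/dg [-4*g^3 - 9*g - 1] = -12*g^2 - 9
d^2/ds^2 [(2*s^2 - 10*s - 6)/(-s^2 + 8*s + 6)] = 12*(-s^3 - 3*s^2 + 6*s - 22)/(s^6 - 24*s^5 + 174*s^4 - 224*s^3 - 1044*s^2 - 864*s - 216)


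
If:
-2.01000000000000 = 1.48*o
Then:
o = -1.36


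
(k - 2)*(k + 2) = k^2 - 4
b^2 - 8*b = b*(b - 8)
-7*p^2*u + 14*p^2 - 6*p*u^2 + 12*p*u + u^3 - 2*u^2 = (-7*p + u)*(p + u)*(u - 2)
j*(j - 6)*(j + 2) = j^3 - 4*j^2 - 12*j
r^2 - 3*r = r*(r - 3)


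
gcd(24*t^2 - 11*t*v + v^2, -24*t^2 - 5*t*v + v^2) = 8*t - v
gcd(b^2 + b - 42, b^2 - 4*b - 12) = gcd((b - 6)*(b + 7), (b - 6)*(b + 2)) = b - 6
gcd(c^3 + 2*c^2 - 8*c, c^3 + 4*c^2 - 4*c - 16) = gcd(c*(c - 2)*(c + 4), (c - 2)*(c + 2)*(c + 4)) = c^2 + 2*c - 8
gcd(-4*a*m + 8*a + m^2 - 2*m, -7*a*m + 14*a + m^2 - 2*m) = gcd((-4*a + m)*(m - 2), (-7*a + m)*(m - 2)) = m - 2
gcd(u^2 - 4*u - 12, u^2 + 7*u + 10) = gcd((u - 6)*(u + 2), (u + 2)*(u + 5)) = u + 2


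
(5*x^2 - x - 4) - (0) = 5*x^2 - x - 4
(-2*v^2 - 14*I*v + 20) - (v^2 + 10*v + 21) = -3*v^2 - 10*v - 14*I*v - 1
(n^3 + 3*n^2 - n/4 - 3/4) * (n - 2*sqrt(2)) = n^4 - 2*sqrt(2)*n^3 + 3*n^3 - 6*sqrt(2)*n^2 - n^2/4 - 3*n/4 + sqrt(2)*n/2 + 3*sqrt(2)/2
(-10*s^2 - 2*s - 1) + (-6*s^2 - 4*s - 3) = -16*s^2 - 6*s - 4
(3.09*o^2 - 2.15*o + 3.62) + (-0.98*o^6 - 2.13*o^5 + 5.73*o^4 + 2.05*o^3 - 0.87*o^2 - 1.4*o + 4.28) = -0.98*o^6 - 2.13*o^5 + 5.73*o^4 + 2.05*o^3 + 2.22*o^2 - 3.55*o + 7.9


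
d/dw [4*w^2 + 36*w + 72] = 8*w + 36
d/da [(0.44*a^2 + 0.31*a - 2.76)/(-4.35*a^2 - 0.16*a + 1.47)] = (1.2781*a^2 - 22.7184*a + 0.0141)/(18.9225*a^4 + 1.392*a^3 - 12.7634*a^2 - 0.4704*a + 2.1609)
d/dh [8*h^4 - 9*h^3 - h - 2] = 32*h^3 - 27*h^2 - 1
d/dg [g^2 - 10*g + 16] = 2*g - 10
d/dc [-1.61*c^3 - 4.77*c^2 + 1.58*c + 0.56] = -4.83*c^2 - 9.54*c + 1.58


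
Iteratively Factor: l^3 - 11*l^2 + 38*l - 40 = (l - 5)*(l^2 - 6*l + 8) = (l - 5)*(l - 2)*(l - 4)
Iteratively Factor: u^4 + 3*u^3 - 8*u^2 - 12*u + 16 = (u - 1)*(u^3 + 4*u^2 - 4*u - 16) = (u - 1)*(u + 4)*(u^2 - 4) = (u - 1)*(u + 2)*(u + 4)*(u - 2)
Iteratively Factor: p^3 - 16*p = (p + 4)*(p^2 - 4*p) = p*(p + 4)*(p - 4)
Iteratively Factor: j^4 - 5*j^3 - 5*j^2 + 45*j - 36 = (j - 1)*(j^3 - 4*j^2 - 9*j + 36) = (j - 1)*(j + 3)*(j^2 - 7*j + 12) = (j - 3)*(j - 1)*(j + 3)*(j - 4)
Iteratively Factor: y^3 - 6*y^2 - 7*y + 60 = (y - 5)*(y^2 - y - 12) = (y - 5)*(y + 3)*(y - 4)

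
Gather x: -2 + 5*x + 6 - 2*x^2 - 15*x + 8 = -2*x^2 - 10*x + 12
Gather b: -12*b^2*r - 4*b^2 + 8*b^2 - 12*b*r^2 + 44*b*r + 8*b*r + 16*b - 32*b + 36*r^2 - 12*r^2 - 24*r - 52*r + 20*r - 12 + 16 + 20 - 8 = b^2*(4 - 12*r) + b*(-12*r^2 + 52*r - 16) + 24*r^2 - 56*r + 16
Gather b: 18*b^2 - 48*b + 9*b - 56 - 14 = 18*b^2 - 39*b - 70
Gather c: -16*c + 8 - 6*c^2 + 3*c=-6*c^2 - 13*c + 8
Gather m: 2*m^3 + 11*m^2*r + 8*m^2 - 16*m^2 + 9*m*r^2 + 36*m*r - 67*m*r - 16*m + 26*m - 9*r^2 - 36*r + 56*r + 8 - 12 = 2*m^3 + m^2*(11*r - 8) + m*(9*r^2 - 31*r + 10) - 9*r^2 + 20*r - 4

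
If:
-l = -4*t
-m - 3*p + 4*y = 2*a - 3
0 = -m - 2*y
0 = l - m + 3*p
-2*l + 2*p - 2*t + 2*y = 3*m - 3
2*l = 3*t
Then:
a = -3/10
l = 0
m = 9/10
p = 3/10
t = 0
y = -9/20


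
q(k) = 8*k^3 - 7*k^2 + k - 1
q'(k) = 24*k^2 - 14*k + 1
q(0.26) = -1.07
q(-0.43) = -3.36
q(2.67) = 104.04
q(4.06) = 423.06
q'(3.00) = 175.00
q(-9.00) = -6409.00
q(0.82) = -0.48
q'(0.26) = -1.02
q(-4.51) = -881.76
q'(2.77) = 146.37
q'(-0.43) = 11.46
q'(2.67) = 134.71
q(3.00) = 155.00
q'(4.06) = 339.77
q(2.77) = 118.09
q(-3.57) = -457.78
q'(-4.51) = 552.30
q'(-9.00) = 2071.00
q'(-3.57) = 356.86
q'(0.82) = 5.66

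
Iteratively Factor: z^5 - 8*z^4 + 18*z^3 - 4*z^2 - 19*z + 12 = (z - 1)*(z^4 - 7*z^3 + 11*z^2 + 7*z - 12) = (z - 4)*(z - 1)*(z^3 - 3*z^2 - z + 3) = (z - 4)*(z - 1)*(z + 1)*(z^2 - 4*z + 3) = (z - 4)*(z - 3)*(z - 1)*(z + 1)*(z - 1)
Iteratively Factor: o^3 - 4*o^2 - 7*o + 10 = (o + 2)*(o^2 - 6*o + 5) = (o - 5)*(o + 2)*(o - 1)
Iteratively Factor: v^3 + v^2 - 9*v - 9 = (v - 3)*(v^2 + 4*v + 3) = (v - 3)*(v + 3)*(v + 1)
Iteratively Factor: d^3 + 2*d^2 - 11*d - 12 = (d + 1)*(d^2 + d - 12) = (d + 1)*(d + 4)*(d - 3)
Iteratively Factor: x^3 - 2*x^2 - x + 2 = (x + 1)*(x^2 - 3*x + 2) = (x - 2)*(x + 1)*(x - 1)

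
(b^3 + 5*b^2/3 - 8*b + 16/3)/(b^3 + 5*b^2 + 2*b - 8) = (b - 4/3)/(b + 2)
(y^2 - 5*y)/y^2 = (y - 5)/y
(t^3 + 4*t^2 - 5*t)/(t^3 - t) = (t + 5)/(t + 1)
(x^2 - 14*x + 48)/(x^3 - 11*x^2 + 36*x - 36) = (x - 8)/(x^2 - 5*x + 6)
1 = 1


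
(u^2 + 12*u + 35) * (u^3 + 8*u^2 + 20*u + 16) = u^5 + 20*u^4 + 151*u^3 + 536*u^2 + 892*u + 560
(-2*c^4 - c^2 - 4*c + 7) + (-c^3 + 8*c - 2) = -2*c^4 - c^3 - c^2 + 4*c + 5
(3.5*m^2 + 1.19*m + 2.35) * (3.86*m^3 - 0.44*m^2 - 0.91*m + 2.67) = 13.51*m^5 + 3.0534*m^4 + 5.3624*m^3 + 7.2281*m^2 + 1.0388*m + 6.2745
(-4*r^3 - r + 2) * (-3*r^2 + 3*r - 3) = 12*r^5 - 12*r^4 + 15*r^3 - 9*r^2 + 9*r - 6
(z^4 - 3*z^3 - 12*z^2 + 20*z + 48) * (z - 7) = z^5 - 10*z^4 + 9*z^3 + 104*z^2 - 92*z - 336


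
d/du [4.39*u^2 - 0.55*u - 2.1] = 8.78*u - 0.55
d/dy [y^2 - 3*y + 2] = 2*y - 3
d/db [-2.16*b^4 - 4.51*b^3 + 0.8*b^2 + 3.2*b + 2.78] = -8.64*b^3 - 13.53*b^2 + 1.6*b + 3.2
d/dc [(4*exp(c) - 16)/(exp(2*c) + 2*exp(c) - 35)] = 4*(-2*(exp(c) - 4)*(exp(c) + 1) + exp(2*c) + 2*exp(c) - 35)*exp(c)/(exp(2*c) + 2*exp(c) - 35)^2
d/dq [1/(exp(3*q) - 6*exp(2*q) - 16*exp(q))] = (-3*exp(2*q) + 12*exp(q) + 16)*exp(-q)/(-exp(2*q) + 6*exp(q) + 16)^2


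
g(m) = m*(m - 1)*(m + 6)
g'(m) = m*(m - 1) + m*(m + 6) + (m - 1)*(m + 6) = 3*m^2 + 10*m - 6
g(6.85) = 514.93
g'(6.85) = 203.27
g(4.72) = 188.23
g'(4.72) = 108.04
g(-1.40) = 15.46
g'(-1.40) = -14.12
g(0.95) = -0.33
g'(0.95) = 6.21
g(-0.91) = 8.85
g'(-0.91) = -12.62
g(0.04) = -0.23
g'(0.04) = -5.60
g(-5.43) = 19.90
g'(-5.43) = 28.15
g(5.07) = 228.43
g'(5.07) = 121.81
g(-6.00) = 0.00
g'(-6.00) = 42.00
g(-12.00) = -936.00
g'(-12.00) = 306.00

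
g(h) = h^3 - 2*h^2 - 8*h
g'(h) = 3*h^2 - 4*h - 8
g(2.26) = -16.75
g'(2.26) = -1.72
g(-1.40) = 4.54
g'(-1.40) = 3.48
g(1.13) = -10.15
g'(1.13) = -8.69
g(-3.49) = -38.95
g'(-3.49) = 42.50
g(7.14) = 204.92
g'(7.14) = 116.38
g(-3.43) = -36.44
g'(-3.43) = 41.01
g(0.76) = -6.80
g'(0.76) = -9.31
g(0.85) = -7.63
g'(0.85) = -9.23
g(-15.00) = -3705.00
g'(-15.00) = 727.00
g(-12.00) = -1920.00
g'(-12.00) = 472.00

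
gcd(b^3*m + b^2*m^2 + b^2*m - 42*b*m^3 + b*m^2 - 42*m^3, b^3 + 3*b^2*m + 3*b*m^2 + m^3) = 1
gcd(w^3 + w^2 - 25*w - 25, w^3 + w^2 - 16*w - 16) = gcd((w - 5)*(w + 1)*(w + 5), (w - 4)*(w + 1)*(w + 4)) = w + 1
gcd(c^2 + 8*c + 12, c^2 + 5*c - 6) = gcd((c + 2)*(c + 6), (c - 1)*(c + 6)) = c + 6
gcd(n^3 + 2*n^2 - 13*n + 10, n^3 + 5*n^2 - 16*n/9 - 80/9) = n + 5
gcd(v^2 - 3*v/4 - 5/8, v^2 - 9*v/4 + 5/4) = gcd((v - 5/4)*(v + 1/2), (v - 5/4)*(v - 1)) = v - 5/4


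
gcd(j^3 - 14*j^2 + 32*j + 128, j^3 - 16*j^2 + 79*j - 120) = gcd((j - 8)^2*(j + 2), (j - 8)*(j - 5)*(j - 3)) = j - 8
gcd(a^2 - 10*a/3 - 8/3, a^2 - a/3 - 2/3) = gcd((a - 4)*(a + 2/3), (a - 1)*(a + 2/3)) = a + 2/3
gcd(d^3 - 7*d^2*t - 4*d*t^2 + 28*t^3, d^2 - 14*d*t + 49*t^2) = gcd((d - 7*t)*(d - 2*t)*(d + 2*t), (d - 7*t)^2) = -d + 7*t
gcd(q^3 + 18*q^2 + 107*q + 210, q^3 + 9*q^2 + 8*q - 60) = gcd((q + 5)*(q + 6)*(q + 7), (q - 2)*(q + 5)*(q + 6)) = q^2 + 11*q + 30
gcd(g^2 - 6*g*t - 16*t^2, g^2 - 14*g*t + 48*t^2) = -g + 8*t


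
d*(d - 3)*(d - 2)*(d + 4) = d^4 - d^3 - 14*d^2 + 24*d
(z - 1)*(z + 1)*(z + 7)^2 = z^4 + 14*z^3 + 48*z^2 - 14*z - 49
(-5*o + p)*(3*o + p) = -15*o^2 - 2*o*p + p^2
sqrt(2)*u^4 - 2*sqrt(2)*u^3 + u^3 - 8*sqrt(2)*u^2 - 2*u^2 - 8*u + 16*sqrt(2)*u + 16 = (u - 2)*(u - 2*sqrt(2))*(u + 2*sqrt(2))*(sqrt(2)*u + 1)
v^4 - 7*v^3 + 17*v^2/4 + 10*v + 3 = (v - 6)*(v - 2)*(v + 1/2)^2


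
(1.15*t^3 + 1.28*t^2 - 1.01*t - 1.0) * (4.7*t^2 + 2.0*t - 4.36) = 5.405*t^5 + 8.316*t^4 - 7.201*t^3 - 12.3008*t^2 + 2.4036*t + 4.36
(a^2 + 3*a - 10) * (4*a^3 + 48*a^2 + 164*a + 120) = 4*a^5 + 60*a^4 + 268*a^3 + 132*a^2 - 1280*a - 1200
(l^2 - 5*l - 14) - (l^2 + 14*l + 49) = -19*l - 63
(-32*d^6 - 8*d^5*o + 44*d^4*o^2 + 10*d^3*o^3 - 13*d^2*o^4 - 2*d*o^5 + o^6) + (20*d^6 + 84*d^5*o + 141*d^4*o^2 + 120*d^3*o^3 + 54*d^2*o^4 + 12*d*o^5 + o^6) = -12*d^6 + 76*d^5*o + 185*d^4*o^2 + 130*d^3*o^3 + 41*d^2*o^4 + 10*d*o^5 + 2*o^6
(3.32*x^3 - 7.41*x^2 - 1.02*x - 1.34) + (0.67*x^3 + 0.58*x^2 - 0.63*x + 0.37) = 3.99*x^3 - 6.83*x^2 - 1.65*x - 0.97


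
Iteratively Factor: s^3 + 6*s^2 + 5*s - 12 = (s - 1)*(s^2 + 7*s + 12) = (s - 1)*(s + 3)*(s + 4)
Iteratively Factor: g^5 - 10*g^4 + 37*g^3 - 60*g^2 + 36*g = (g - 3)*(g^4 - 7*g^3 + 16*g^2 - 12*g) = g*(g - 3)*(g^3 - 7*g^2 + 16*g - 12) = g*(g - 3)^2*(g^2 - 4*g + 4) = g*(g - 3)^2*(g - 2)*(g - 2)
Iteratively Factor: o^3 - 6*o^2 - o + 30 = (o + 2)*(o^2 - 8*o + 15) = (o - 5)*(o + 2)*(o - 3)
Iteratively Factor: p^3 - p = (p + 1)*(p^2 - p) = (p - 1)*(p + 1)*(p)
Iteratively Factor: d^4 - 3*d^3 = (d)*(d^3 - 3*d^2) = d^2*(d^2 - 3*d) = d^3*(d - 3)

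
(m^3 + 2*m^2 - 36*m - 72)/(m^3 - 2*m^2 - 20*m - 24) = (m + 6)/(m + 2)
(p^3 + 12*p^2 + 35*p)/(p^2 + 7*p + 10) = p*(p + 7)/(p + 2)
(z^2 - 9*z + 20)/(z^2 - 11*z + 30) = (z - 4)/(z - 6)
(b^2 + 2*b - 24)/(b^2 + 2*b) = (b^2 + 2*b - 24)/(b*(b + 2))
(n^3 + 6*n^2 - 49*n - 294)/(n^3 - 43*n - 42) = (n + 7)/(n + 1)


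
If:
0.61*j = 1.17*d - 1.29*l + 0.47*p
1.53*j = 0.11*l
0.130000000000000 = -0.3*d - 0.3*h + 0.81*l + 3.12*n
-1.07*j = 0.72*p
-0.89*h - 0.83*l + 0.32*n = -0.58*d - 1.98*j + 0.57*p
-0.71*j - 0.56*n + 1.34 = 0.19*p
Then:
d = -31.04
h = -0.37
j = -1.89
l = -26.24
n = 3.83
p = 2.80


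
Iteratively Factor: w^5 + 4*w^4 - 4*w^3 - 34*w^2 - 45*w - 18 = (w - 3)*(w^4 + 7*w^3 + 17*w^2 + 17*w + 6) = (w - 3)*(w + 2)*(w^3 + 5*w^2 + 7*w + 3) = (w - 3)*(w + 1)*(w + 2)*(w^2 + 4*w + 3) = (w - 3)*(w + 1)^2*(w + 2)*(w + 3)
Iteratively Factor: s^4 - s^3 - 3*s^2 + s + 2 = (s - 1)*(s^3 - 3*s - 2) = (s - 1)*(s + 1)*(s^2 - s - 2) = (s - 1)*(s + 1)^2*(s - 2)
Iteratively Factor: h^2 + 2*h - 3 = (h + 3)*(h - 1)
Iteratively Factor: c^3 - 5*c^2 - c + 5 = (c - 1)*(c^2 - 4*c - 5) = (c - 5)*(c - 1)*(c + 1)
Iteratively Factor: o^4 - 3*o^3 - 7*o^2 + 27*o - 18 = (o + 3)*(o^3 - 6*o^2 + 11*o - 6) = (o - 1)*(o + 3)*(o^2 - 5*o + 6) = (o - 3)*(o - 1)*(o + 3)*(o - 2)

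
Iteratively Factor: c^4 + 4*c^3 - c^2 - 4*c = (c + 1)*(c^3 + 3*c^2 - 4*c) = (c + 1)*(c + 4)*(c^2 - c) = c*(c + 1)*(c + 4)*(c - 1)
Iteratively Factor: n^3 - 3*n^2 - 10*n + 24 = (n - 2)*(n^2 - n - 12) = (n - 2)*(n + 3)*(n - 4)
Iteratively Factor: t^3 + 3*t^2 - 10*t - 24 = (t - 3)*(t^2 + 6*t + 8) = (t - 3)*(t + 4)*(t + 2)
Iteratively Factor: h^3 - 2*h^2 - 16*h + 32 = (h + 4)*(h^2 - 6*h + 8) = (h - 4)*(h + 4)*(h - 2)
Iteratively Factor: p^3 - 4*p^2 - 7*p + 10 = (p + 2)*(p^2 - 6*p + 5) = (p - 5)*(p + 2)*(p - 1)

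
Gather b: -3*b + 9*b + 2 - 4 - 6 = 6*b - 8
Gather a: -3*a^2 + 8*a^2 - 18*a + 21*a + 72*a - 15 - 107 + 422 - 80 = 5*a^2 + 75*a + 220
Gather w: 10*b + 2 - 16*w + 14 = 10*b - 16*w + 16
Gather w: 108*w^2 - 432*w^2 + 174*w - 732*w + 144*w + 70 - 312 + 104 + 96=-324*w^2 - 414*w - 42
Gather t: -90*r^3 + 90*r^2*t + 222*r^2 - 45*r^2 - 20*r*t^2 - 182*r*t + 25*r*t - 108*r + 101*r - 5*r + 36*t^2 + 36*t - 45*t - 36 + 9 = -90*r^3 + 177*r^2 - 12*r + t^2*(36 - 20*r) + t*(90*r^2 - 157*r - 9) - 27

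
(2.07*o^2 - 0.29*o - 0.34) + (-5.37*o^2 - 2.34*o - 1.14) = -3.3*o^2 - 2.63*o - 1.48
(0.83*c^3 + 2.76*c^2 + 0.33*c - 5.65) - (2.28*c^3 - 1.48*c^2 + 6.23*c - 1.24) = -1.45*c^3 + 4.24*c^2 - 5.9*c - 4.41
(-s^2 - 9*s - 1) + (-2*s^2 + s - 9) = -3*s^2 - 8*s - 10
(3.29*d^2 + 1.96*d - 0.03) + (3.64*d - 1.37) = 3.29*d^2 + 5.6*d - 1.4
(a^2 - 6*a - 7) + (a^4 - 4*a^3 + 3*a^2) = a^4 - 4*a^3 + 4*a^2 - 6*a - 7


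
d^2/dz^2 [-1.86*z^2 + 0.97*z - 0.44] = -3.72000000000000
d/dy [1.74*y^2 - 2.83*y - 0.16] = 3.48*y - 2.83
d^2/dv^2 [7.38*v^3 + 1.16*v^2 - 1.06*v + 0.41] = 44.28*v + 2.32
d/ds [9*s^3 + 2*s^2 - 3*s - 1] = 27*s^2 + 4*s - 3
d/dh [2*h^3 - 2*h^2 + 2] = 2*h*(3*h - 2)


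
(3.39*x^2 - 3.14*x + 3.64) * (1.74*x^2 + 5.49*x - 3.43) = 5.8986*x^4 + 13.1475*x^3 - 22.5327*x^2 + 30.7538*x - 12.4852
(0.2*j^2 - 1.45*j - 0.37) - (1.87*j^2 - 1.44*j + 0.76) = -1.67*j^2 - 0.01*j - 1.13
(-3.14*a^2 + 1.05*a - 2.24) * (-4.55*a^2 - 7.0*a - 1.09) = 14.287*a^4 + 17.2025*a^3 + 6.2646*a^2 + 14.5355*a + 2.4416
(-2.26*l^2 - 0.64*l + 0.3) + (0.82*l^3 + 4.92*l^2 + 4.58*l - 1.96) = 0.82*l^3 + 2.66*l^2 + 3.94*l - 1.66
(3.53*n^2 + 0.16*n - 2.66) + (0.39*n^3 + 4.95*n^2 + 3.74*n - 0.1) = 0.39*n^3 + 8.48*n^2 + 3.9*n - 2.76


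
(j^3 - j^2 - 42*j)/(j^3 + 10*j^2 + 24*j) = (j - 7)/(j + 4)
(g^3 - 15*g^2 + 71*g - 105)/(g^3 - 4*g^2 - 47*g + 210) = (g^2 - 10*g + 21)/(g^2 + g - 42)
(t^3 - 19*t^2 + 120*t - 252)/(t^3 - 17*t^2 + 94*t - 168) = (t - 6)/(t - 4)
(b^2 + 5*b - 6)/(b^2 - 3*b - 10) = (-b^2 - 5*b + 6)/(-b^2 + 3*b + 10)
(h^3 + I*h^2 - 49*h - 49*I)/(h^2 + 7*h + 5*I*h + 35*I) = (h^2 + h*(-7 + I) - 7*I)/(h + 5*I)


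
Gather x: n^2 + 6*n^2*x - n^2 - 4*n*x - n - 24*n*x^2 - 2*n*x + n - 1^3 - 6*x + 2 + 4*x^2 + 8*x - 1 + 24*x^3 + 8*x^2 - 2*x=24*x^3 + x^2*(12 - 24*n) + x*(6*n^2 - 6*n)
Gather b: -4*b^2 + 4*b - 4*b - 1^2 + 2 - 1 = -4*b^2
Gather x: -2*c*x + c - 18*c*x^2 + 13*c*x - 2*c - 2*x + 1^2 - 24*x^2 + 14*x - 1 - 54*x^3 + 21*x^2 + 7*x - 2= -c - 54*x^3 + x^2*(-18*c - 3) + x*(11*c + 19) - 2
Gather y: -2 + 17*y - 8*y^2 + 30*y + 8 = -8*y^2 + 47*y + 6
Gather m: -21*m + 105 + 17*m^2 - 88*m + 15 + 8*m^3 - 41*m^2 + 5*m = 8*m^3 - 24*m^2 - 104*m + 120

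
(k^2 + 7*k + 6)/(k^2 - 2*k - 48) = (k + 1)/(k - 8)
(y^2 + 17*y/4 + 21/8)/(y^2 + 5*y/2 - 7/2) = (y + 3/4)/(y - 1)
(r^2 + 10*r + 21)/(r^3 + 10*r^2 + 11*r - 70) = (r + 3)/(r^2 + 3*r - 10)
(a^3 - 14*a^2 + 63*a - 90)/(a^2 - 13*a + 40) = (a^2 - 9*a + 18)/(a - 8)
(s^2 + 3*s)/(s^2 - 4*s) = (s + 3)/(s - 4)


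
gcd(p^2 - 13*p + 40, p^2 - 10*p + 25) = p - 5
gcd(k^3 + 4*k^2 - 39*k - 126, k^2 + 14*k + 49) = k + 7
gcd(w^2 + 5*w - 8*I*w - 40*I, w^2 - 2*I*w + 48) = w - 8*I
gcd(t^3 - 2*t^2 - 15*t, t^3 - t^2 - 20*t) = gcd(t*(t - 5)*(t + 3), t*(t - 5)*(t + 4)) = t^2 - 5*t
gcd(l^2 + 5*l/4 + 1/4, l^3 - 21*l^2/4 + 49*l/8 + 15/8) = l + 1/4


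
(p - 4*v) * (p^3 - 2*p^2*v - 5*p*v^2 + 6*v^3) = p^4 - 6*p^3*v + 3*p^2*v^2 + 26*p*v^3 - 24*v^4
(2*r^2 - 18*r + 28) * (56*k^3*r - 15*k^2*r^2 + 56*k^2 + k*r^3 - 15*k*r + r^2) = 112*k^3*r^3 - 1008*k^3*r^2 + 1568*k^3*r - 30*k^2*r^4 + 270*k^2*r^3 - 308*k^2*r^2 - 1008*k^2*r + 1568*k^2 + 2*k*r^5 - 18*k*r^4 - 2*k*r^3 + 270*k*r^2 - 420*k*r + 2*r^4 - 18*r^3 + 28*r^2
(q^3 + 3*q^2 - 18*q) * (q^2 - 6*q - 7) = q^5 - 3*q^4 - 43*q^3 + 87*q^2 + 126*q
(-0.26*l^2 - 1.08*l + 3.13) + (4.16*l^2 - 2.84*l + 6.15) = 3.9*l^2 - 3.92*l + 9.28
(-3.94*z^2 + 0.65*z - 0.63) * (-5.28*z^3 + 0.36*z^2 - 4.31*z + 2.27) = 20.8032*z^5 - 4.8504*z^4 + 20.5418*z^3 - 11.9721*z^2 + 4.1908*z - 1.4301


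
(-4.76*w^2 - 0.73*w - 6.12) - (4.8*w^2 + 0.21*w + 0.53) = -9.56*w^2 - 0.94*w - 6.65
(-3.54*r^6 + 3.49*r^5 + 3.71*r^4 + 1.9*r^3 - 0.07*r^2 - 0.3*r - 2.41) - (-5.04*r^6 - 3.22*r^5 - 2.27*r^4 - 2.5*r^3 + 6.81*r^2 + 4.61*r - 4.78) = 1.5*r^6 + 6.71*r^5 + 5.98*r^4 + 4.4*r^3 - 6.88*r^2 - 4.91*r + 2.37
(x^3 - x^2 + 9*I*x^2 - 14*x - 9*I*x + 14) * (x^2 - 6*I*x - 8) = x^5 - x^4 + 3*I*x^4 + 32*x^3 - 3*I*x^3 - 32*x^2 + 12*I*x^2 + 112*x - 12*I*x - 112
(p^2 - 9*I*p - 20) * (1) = p^2 - 9*I*p - 20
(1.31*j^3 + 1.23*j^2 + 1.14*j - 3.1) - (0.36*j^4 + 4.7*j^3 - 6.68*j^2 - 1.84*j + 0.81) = -0.36*j^4 - 3.39*j^3 + 7.91*j^2 + 2.98*j - 3.91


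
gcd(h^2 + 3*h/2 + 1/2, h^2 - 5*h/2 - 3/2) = h + 1/2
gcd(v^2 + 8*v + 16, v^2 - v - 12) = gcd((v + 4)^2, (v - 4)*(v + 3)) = 1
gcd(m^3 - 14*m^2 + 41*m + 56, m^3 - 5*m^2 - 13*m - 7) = m^2 - 6*m - 7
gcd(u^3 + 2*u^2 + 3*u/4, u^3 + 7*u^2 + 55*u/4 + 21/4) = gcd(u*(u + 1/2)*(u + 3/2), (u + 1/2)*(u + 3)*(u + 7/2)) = u + 1/2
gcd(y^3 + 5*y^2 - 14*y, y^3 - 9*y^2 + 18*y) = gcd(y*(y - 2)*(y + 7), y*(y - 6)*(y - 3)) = y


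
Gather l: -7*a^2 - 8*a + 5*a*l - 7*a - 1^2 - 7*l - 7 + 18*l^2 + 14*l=-7*a^2 - 15*a + 18*l^2 + l*(5*a + 7) - 8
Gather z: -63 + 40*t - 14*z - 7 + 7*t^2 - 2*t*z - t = 7*t^2 + 39*t + z*(-2*t - 14) - 70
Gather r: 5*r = 5*r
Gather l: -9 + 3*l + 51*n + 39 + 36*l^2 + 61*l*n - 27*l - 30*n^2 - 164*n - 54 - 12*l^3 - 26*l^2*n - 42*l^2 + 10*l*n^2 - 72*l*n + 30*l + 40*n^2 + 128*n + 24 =-12*l^3 + l^2*(-26*n - 6) + l*(10*n^2 - 11*n + 6) + 10*n^2 + 15*n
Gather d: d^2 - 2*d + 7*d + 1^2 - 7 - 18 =d^2 + 5*d - 24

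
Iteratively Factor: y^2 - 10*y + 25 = (y - 5)*(y - 5)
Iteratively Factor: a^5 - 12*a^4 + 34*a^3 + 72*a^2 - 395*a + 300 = (a - 5)*(a^4 - 7*a^3 - a^2 + 67*a - 60) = (a - 5)*(a - 4)*(a^3 - 3*a^2 - 13*a + 15) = (a - 5)*(a - 4)*(a + 3)*(a^2 - 6*a + 5) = (a - 5)*(a - 4)*(a - 1)*(a + 3)*(a - 5)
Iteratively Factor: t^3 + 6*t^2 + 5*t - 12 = (t + 4)*(t^2 + 2*t - 3) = (t - 1)*(t + 4)*(t + 3)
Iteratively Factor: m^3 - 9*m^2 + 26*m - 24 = (m - 2)*(m^2 - 7*m + 12) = (m - 3)*(m - 2)*(m - 4)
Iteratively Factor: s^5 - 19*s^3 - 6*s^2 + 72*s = (s + 3)*(s^4 - 3*s^3 - 10*s^2 + 24*s) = (s - 2)*(s + 3)*(s^3 - s^2 - 12*s) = (s - 4)*(s - 2)*(s + 3)*(s^2 + 3*s) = (s - 4)*(s - 2)*(s + 3)^2*(s)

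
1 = 1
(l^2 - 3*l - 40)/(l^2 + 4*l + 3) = (l^2 - 3*l - 40)/(l^2 + 4*l + 3)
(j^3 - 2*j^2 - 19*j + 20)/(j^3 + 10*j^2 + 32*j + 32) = (j^2 - 6*j + 5)/(j^2 + 6*j + 8)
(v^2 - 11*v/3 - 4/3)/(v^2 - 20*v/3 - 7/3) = (v - 4)/(v - 7)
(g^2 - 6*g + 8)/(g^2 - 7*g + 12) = (g - 2)/(g - 3)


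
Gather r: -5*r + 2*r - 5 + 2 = -3*r - 3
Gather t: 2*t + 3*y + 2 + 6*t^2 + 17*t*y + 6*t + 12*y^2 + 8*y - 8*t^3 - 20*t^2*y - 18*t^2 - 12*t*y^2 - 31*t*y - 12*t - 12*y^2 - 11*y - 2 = -8*t^3 + t^2*(-20*y - 12) + t*(-12*y^2 - 14*y - 4)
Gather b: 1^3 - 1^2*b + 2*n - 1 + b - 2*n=0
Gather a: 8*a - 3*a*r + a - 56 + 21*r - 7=a*(9 - 3*r) + 21*r - 63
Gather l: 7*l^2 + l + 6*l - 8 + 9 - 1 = 7*l^2 + 7*l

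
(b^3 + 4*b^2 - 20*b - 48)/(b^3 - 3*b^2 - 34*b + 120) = (b + 2)/(b - 5)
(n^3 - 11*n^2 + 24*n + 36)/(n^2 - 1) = (n^2 - 12*n + 36)/(n - 1)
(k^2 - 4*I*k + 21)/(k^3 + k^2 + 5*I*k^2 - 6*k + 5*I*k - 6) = (k - 7*I)/(k^2 + k*(1 + 2*I) + 2*I)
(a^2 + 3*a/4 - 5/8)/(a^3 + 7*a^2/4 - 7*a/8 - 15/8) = (2*a - 1)/(2*a^2 + a - 3)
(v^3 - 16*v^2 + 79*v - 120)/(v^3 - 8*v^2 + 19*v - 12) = (v^2 - 13*v + 40)/(v^2 - 5*v + 4)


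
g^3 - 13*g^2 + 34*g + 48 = (g - 8)*(g - 6)*(g + 1)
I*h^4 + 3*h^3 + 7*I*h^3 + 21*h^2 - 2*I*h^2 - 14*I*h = h*(h + 7)*(h - 2*I)*(I*h + 1)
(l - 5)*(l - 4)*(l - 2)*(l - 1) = l^4 - 12*l^3 + 49*l^2 - 78*l + 40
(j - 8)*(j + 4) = j^2 - 4*j - 32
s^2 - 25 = (s - 5)*(s + 5)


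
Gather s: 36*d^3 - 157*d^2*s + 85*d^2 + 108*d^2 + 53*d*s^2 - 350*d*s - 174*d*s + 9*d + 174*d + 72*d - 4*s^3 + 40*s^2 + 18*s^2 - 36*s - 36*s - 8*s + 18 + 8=36*d^3 + 193*d^2 + 255*d - 4*s^3 + s^2*(53*d + 58) + s*(-157*d^2 - 524*d - 80) + 26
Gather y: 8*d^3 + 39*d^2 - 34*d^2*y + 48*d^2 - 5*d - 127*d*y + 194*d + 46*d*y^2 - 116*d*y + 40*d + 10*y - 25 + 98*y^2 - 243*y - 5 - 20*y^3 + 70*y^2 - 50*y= 8*d^3 + 87*d^2 + 229*d - 20*y^3 + y^2*(46*d + 168) + y*(-34*d^2 - 243*d - 283) - 30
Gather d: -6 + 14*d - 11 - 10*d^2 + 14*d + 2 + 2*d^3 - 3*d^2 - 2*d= 2*d^3 - 13*d^2 + 26*d - 15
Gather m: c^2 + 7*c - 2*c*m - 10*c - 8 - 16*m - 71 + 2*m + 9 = c^2 - 3*c + m*(-2*c - 14) - 70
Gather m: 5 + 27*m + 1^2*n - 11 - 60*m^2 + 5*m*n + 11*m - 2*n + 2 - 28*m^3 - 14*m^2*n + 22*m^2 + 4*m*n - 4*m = -28*m^3 + m^2*(-14*n - 38) + m*(9*n + 34) - n - 4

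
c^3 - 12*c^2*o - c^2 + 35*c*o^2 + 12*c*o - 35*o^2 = (c - 1)*(c - 7*o)*(c - 5*o)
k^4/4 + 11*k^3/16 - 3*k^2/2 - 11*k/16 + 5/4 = (k/4 + 1)*(k - 5/4)*(k - 1)*(k + 1)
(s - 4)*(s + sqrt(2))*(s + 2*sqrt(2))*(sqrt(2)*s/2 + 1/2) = sqrt(2)*s^4/2 - 2*sqrt(2)*s^3 + 7*s^3/2 - 14*s^2 + 7*sqrt(2)*s^2/2 - 14*sqrt(2)*s + 2*s - 8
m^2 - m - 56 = (m - 8)*(m + 7)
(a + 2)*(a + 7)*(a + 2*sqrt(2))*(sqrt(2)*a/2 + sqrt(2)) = sqrt(2)*a^4/2 + 2*a^3 + 11*sqrt(2)*a^3/2 + 22*a^2 + 16*sqrt(2)*a^2 + 14*sqrt(2)*a + 64*a + 56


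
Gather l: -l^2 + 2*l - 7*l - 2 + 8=-l^2 - 5*l + 6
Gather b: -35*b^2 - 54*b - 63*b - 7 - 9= -35*b^2 - 117*b - 16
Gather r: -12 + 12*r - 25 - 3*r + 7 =9*r - 30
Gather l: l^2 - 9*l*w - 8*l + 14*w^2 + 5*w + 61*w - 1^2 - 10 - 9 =l^2 + l*(-9*w - 8) + 14*w^2 + 66*w - 20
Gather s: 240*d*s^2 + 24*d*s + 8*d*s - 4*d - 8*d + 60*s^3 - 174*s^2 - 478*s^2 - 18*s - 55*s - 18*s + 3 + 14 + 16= -12*d + 60*s^3 + s^2*(240*d - 652) + s*(32*d - 91) + 33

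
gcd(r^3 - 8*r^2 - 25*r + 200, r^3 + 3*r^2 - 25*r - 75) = r^2 - 25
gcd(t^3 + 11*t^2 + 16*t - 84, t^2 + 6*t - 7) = t + 7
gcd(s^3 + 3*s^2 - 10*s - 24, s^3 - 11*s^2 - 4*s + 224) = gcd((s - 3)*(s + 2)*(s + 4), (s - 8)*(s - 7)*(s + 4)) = s + 4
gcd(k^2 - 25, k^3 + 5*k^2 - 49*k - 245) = k + 5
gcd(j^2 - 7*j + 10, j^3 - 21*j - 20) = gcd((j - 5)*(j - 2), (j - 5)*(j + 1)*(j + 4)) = j - 5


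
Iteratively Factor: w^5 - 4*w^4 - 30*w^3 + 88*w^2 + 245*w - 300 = (w + 3)*(w^4 - 7*w^3 - 9*w^2 + 115*w - 100) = (w - 5)*(w + 3)*(w^3 - 2*w^2 - 19*w + 20) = (w - 5)^2*(w + 3)*(w^2 + 3*w - 4) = (w - 5)^2*(w + 3)*(w + 4)*(w - 1)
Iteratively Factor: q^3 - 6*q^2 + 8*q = (q)*(q^2 - 6*q + 8) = q*(q - 4)*(q - 2)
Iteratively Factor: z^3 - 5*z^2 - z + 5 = (z - 1)*(z^2 - 4*z - 5) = (z - 5)*(z - 1)*(z + 1)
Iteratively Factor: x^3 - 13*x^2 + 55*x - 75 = (x - 3)*(x^2 - 10*x + 25) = (x - 5)*(x - 3)*(x - 5)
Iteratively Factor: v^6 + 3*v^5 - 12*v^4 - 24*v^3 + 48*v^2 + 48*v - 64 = (v + 2)*(v^5 + v^4 - 14*v^3 + 4*v^2 + 40*v - 32) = (v + 2)*(v + 4)*(v^4 - 3*v^3 - 2*v^2 + 12*v - 8) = (v - 2)*(v + 2)*(v + 4)*(v^3 - v^2 - 4*v + 4) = (v - 2)^2*(v + 2)*(v + 4)*(v^2 + v - 2) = (v - 2)^2*(v - 1)*(v + 2)*(v + 4)*(v + 2)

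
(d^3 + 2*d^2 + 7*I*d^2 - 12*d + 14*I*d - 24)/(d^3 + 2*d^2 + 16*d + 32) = (d + 3*I)/(d - 4*I)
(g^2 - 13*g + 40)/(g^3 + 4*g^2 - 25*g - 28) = (g^2 - 13*g + 40)/(g^3 + 4*g^2 - 25*g - 28)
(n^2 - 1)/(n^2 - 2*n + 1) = (n + 1)/(n - 1)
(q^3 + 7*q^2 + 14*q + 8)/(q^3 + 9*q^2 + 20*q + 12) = (q + 4)/(q + 6)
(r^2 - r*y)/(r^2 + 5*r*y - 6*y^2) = r/(r + 6*y)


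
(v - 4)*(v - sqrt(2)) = v^2 - 4*v - sqrt(2)*v + 4*sqrt(2)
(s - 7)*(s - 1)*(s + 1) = s^3 - 7*s^2 - s + 7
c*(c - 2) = c^2 - 2*c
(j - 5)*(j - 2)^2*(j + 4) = j^4 - 5*j^3 - 12*j^2 + 76*j - 80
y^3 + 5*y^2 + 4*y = y*(y + 1)*(y + 4)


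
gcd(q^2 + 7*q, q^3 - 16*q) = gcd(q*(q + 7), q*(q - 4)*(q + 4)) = q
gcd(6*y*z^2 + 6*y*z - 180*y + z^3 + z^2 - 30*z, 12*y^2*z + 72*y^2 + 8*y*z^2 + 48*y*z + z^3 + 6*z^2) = 6*y*z + 36*y + z^2 + 6*z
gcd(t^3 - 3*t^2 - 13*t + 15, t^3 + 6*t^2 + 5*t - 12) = t^2 + 2*t - 3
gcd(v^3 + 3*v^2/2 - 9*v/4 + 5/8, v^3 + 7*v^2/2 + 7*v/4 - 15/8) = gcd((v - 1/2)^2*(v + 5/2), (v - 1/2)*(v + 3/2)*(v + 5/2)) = v^2 + 2*v - 5/4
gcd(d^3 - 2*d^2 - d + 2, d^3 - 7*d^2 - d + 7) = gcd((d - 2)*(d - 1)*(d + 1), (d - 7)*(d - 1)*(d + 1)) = d^2 - 1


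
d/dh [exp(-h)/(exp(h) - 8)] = 2*(4 - exp(h))*exp(-h)/(exp(2*h) - 16*exp(h) + 64)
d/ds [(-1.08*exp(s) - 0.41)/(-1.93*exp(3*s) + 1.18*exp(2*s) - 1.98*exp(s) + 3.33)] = (-4.1688*exp(3*s) - 1.0995*exp(2*s) + 0.9676*exp(s) - 4.4082)*exp(s)/(3.7249*exp(6*s) - 4.5548*exp(5*s) + 9.0352*exp(4*s) - 17.5266*exp(3*s) + 11.7792*exp(2*s) - 13.1868*exp(s) + 11.0889)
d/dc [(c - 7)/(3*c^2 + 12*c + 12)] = (16 - c)/(3*(c^3 + 6*c^2 + 12*c + 8))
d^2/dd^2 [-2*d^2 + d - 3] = -4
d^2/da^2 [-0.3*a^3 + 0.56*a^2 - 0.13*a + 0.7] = 1.12 - 1.8*a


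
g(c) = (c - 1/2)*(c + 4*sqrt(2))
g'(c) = 2*c - 1/2 + 4*sqrt(2)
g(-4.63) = -5.27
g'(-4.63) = -4.10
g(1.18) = 4.65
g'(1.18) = 7.52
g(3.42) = 26.50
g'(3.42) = 12.00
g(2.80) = 19.45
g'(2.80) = 10.76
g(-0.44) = -4.90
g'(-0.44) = 4.28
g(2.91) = 20.65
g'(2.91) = 10.98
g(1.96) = 11.12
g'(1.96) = 9.08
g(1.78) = 9.52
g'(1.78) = 8.72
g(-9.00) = 31.76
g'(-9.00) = -12.84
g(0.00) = -2.83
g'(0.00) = 5.16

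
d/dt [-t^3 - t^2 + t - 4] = -3*t^2 - 2*t + 1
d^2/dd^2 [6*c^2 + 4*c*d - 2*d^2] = -4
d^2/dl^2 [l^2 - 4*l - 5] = 2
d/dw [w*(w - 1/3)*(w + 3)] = 3*w^2 + 16*w/3 - 1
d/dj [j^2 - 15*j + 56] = 2*j - 15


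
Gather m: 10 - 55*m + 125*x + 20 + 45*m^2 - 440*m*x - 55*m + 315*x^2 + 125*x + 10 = 45*m^2 + m*(-440*x - 110) + 315*x^2 + 250*x + 40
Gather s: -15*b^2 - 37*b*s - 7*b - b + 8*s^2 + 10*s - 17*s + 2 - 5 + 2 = -15*b^2 - 8*b + 8*s^2 + s*(-37*b - 7) - 1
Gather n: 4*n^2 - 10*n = 4*n^2 - 10*n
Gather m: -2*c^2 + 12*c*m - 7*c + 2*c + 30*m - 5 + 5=-2*c^2 - 5*c + m*(12*c + 30)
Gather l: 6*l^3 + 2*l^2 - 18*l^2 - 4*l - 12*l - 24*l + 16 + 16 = 6*l^3 - 16*l^2 - 40*l + 32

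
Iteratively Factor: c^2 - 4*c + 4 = (c - 2)*(c - 2)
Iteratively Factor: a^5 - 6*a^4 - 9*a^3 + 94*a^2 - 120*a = (a + 4)*(a^4 - 10*a^3 + 31*a^2 - 30*a) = (a - 3)*(a + 4)*(a^3 - 7*a^2 + 10*a) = (a - 3)*(a - 2)*(a + 4)*(a^2 - 5*a) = (a - 5)*(a - 3)*(a - 2)*(a + 4)*(a)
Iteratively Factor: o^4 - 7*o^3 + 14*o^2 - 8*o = (o)*(o^3 - 7*o^2 + 14*o - 8) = o*(o - 1)*(o^2 - 6*o + 8) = o*(o - 4)*(o - 1)*(o - 2)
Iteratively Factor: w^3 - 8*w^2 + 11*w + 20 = (w - 5)*(w^2 - 3*w - 4) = (w - 5)*(w + 1)*(w - 4)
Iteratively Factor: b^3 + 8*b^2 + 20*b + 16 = (b + 4)*(b^2 + 4*b + 4) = (b + 2)*(b + 4)*(b + 2)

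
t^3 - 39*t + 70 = (t - 5)*(t - 2)*(t + 7)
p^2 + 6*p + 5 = (p + 1)*(p + 5)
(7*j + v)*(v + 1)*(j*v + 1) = 7*j^2*v^2 + 7*j^2*v + j*v^3 + j*v^2 + 7*j*v + 7*j + v^2 + v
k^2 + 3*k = k*(k + 3)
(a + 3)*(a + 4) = a^2 + 7*a + 12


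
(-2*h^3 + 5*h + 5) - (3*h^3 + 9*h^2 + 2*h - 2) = -5*h^3 - 9*h^2 + 3*h + 7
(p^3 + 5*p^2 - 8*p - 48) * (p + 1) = p^4 + 6*p^3 - 3*p^2 - 56*p - 48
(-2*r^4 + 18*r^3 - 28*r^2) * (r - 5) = -2*r^5 + 28*r^4 - 118*r^3 + 140*r^2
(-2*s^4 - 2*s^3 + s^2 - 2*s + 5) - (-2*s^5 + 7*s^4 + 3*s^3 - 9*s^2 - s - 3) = 2*s^5 - 9*s^4 - 5*s^3 + 10*s^2 - s + 8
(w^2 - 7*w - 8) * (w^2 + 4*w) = w^4 - 3*w^3 - 36*w^2 - 32*w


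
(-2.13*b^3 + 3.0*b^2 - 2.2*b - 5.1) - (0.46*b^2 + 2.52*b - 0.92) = -2.13*b^3 + 2.54*b^2 - 4.72*b - 4.18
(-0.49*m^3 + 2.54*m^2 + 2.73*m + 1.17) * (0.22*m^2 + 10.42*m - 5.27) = -0.1078*m^5 - 4.547*m^4 + 29.6497*m^3 + 15.3182*m^2 - 2.1957*m - 6.1659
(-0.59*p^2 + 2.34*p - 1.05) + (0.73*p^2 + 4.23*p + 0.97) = 0.14*p^2 + 6.57*p - 0.0800000000000001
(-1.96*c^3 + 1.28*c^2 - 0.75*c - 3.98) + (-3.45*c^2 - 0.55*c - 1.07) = -1.96*c^3 - 2.17*c^2 - 1.3*c - 5.05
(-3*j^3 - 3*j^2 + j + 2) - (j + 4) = -3*j^3 - 3*j^2 - 2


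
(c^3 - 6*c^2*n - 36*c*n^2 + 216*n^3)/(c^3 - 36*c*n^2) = (c - 6*n)/c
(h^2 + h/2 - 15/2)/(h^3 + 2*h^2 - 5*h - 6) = (h - 5/2)/(h^2 - h - 2)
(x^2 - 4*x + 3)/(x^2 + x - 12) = (x - 1)/(x + 4)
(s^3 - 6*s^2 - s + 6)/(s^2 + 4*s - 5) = (s^2 - 5*s - 6)/(s + 5)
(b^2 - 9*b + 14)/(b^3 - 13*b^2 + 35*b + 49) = (b - 2)/(b^2 - 6*b - 7)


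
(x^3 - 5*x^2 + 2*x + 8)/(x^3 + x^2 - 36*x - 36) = (x^2 - 6*x + 8)/(x^2 - 36)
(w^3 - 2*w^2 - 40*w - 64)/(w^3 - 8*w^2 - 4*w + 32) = (w + 4)/(w - 2)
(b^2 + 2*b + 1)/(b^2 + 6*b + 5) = (b + 1)/(b + 5)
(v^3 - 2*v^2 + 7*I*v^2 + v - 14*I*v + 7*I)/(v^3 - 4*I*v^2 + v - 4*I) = (v^3 + v^2*(-2 + 7*I) + v*(1 - 14*I) + 7*I)/(v^3 - 4*I*v^2 + v - 4*I)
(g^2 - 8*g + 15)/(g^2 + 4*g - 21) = (g - 5)/(g + 7)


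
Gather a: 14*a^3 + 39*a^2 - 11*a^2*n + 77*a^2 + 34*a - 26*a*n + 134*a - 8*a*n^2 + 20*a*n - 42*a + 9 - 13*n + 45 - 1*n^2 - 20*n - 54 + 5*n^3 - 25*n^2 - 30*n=14*a^3 + a^2*(116 - 11*n) + a*(-8*n^2 - 6*n + 126) + 5*n^3 - 26*n^2 - 63*n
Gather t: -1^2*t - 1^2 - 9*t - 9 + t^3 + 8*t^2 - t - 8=t^3 + 8*t^2 - 11*t - 18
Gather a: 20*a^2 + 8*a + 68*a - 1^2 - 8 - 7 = 20*a^2 + 76*a - 16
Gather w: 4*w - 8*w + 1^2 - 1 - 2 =-4*w - 2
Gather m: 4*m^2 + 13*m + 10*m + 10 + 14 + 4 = 4*m^2 + 23*m + 28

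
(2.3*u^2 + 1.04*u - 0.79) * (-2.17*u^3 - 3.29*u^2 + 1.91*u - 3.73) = -4.991*u^5 - 9.8238*u^4 + 2.6857*u^3 - 3.9935*u^2 - 5.3881*u + 2.9467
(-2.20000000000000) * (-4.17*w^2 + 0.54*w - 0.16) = 9.174*w^2 - 1.188*w + 0.352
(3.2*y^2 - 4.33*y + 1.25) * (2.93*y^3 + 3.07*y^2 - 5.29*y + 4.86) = 9.376*y^5 - 2.8629*y^4 - 26.5586*y^3 + 42.2952*y^2 - 27.6563*y + 6.075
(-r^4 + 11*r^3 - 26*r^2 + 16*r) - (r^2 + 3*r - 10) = -r^4 + 11*r^3 - 27*r^2 + 13*r + 10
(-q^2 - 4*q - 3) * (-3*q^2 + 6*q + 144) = 3*q^4 + 6*q^3 - 159*q^2 - 594*q - 432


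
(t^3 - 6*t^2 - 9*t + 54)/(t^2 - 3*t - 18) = t - 3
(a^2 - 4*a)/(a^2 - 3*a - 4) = a/(a + 1)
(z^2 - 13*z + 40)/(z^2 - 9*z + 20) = (z - 8)/(z - 4)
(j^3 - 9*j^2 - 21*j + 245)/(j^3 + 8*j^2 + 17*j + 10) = (j^2 - 14*j + 49)/(j^2 + 3*j + 2)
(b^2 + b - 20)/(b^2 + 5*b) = (b - 4)/b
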